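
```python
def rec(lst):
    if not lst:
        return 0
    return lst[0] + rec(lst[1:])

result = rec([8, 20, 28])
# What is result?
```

8 + 20 + 28 + 0 = 56

Answer: 56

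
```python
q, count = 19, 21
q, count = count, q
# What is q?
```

Trace:
`q, count = 19, 21` → q = 19; count = 21
`q, count = count, q` → q = 21; count = 19
So q = 21

Answer: 21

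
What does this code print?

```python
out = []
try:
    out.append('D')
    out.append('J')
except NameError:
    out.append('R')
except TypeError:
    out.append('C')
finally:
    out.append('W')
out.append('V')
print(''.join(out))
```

Execution trace: 'D' (try body) → 'J' (try body, no exception) → 'W' (finally) → 'V' (after the try/except). Output: DJWV

Answer: DJWV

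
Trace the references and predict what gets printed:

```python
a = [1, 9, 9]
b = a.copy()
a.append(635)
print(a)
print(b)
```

Key concept: list.copy() creates independent copy.
Step by step:
`a = [1, 9, 9]` → a = [1, 9, 9]
`b = a.copy()` → b = [1, 9, 9]
`a.append(635)` → a = [1, 9, 9, 635]
`print(a)` → prints [1, 9, 9, 635]
`print(b)` → prints [1, 9, 9]

Answer:
[1, 9, 9, 635]
[1, 9, 9]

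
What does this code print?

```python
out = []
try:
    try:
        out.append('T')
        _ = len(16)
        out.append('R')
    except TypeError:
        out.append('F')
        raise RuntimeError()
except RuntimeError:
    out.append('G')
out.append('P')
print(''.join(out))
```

Execution trace: 'T' (inner try body) → 'F' (inner except TypeError) → 'G' (outer except RuntimeError) → 'P' (after the try/except). Output: TFGP

Answer: TFGP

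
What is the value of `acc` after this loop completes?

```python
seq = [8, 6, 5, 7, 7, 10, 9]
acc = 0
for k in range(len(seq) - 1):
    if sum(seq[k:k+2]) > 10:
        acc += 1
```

Count windows with sum > 10
`acc` takes the values: 0 → 1 → 2 → 3 → 4 → 5 → 6

Answer: 6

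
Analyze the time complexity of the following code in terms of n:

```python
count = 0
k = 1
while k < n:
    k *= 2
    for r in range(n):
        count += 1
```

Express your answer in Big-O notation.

Each loop level contributes: log n × n. Multiplying the contributions gives O(n log n).

Answer: O(n log n)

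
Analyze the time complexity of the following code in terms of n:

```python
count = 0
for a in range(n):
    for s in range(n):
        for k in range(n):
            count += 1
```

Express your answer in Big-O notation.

Each loop level contributes: n × n × n. Multiplying the contributions gives O(n^3).

Answer: O(n^3)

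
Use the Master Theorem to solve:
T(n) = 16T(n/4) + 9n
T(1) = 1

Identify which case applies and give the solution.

a=16, b=4, f(n)=9n. log_4(16) = 2. Since c=1 < 2, Case 1 applies: T(n) = Θ(n^log_b(a)) = O(n^2).

Answer: O(n^2) - Case 1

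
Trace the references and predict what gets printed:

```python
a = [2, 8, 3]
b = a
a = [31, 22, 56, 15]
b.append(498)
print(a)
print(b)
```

Key concept: rebinding vs mutation: a is rebound to a new list, b still points at the original.
Step by step:
`a = [2, 8, 3]` → a = [2, 8, 3]
`b = a` → b = [2, 8, 3] (same object as a)
`a = [31, 22, 56, 15]` → a = [31, 22, 56, 15]
`b.append(498)` → b = [2, 8, 3, 498]
`print(a)` → prints [31, 22, 56, 15]
`print(b)` → prints [2, 8, 3, 498]

Answer:
[31, 22, 56, 15]
[2, 8, 3, 498]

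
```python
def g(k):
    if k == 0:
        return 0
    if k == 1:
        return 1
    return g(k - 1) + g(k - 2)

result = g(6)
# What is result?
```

Build up from base cases: g(0)=0, g(1)=1, g(2)=1, g(3)=2, g(4)=3, g(5)=5, g(6)=8

Answer: 8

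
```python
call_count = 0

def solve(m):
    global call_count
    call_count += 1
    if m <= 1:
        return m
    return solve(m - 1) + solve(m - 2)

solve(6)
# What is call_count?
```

Calls(m) = 1 + Calls(m-1) + Calls(m-2); Calls(0)=Calls(1)=1. For m=6 this gives 25.

Answer: 25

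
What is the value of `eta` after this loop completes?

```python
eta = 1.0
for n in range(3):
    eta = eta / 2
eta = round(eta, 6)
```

Halving LR 3 times: 1 / 2^3
`eta` takes the values: 1.0 → 0.5 → 0.25 → 0.125

Answer: 0.125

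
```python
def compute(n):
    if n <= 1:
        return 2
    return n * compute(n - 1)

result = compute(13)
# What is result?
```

compute(13) = 13 * 12 * 11 * 10 * 9 * 8 * 7 * 6 * 5 * 4 * 3 * 2 * 2 = 12454041600

Answer: 12454041600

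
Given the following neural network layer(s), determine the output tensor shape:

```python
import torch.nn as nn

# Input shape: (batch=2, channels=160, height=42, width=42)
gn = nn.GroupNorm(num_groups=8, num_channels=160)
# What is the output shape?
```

Input: (2, 160, 42, 42) -> Output: (2, 160, 42, 42)

Answer: (2, 160, 42, 42)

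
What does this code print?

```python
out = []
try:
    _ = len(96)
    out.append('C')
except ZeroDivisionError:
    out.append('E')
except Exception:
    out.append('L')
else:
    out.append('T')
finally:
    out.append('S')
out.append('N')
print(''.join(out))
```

Execution trace: 'L' (except Exception) → 'S' (finally) → 'N' (after the try/except). Output: LSN

Answer: LSN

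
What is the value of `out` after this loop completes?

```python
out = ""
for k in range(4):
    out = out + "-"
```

Repeat '-' 4 times
`out` takes the values: "" → "-" → "--" → "---" → "----"

Answer: "----"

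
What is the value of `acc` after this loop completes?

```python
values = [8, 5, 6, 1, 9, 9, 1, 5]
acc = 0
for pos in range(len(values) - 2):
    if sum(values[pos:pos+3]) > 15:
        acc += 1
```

Count windows with sum > 15
`acc` takes the values: 0 → 1 → 2 → 3 → 4

Answer: 4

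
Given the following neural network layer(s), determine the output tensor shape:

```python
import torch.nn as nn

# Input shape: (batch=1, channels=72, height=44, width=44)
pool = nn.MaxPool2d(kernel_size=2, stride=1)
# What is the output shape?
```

Input: (1, 72, 44, 44) -> Output: (1, 72, 43, 43)

Answer: (1, 72, 43, 43)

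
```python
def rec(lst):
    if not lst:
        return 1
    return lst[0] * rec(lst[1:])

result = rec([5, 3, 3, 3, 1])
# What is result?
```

Product over [5, 3, 3, 3, 1] = 5 * 3 * 3 * 3 * 1 = 135

Answer: 135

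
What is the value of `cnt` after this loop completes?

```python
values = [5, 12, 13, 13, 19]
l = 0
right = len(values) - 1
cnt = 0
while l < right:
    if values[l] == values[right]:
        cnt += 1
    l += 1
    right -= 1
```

Count matching pairs from ends
`cnt` takes the values: 0

Answer: 0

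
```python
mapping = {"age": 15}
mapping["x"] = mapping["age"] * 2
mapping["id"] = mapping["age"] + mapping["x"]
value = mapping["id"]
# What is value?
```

Trace:
`mapping = {"age": 15}` → mapping = {'age': 15}
`mapping["x"] = mapping["age"] * 2` → mapping = {'age': 15, 'x': 30}
`mapping["id"] = mapping["age"] + mapping["x"]` → mapping = {'age': 15, 'x': 30, 'id': 45}
`value = mapping["id"]` → value = 45
So value = 45

Answer: 45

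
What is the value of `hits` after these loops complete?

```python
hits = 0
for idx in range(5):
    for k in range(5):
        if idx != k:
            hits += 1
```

5² - 5 (exclude diagonal)
`hits` takes the values: 0 → 1 → 2 → 3 → 4 → 5 → 6 → 7 → 8 → 9 → 10 → 11 → 12 → 13 → 14 → 15 → 16 → 17 → 18 → 19 → 20

Answer: 20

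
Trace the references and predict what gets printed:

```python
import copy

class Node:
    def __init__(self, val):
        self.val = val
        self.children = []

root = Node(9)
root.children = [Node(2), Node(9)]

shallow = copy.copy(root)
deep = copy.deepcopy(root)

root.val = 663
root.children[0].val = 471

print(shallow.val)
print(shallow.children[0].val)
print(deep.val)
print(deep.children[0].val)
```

Key concept: deep copy with custom objects.
Step by step:
`root = Node(9)` → root = Node(val=9, children=[])
`root.children = [Node(2), Node(9)]` → root = Node(val=9, children=[Node(val=2, children=[]), Node(val=9, children=[])])
`shallow = copy.copy(root)` → shallow = Node(val=9, children=[Node(val=2, children=[]), Node(val=9, children=[])])
`deep = copy.deepcopy(root)` → deep = Node(val=9, children=[Node(val=2, children=[]), Node(val=9, children=[])])
`root.val = 663` → root = Node(val=663, children=[Node(val=2, children=[]), Node(val=9, children=[])])
`root.children[0].val = 471` → root = Node(val=663, children=[Node(val=471, children=[]), Node(val=9, children=[])]); shallow = Node(val=9, children=[Node(val=471, children=[]), Node(val=9, children=[])])
`print(shallow.val)` → prints 9
`print(shallow.children[0].val)` → prints 471
`print(deep.val)` → prints 9
`print(deep.children[0].val)` → prints 2

Answer:
9
471
9
2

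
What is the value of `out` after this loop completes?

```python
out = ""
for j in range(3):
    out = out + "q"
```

Repeat 'q' 3 times
`out` takes the values: "" → "q" → "qq" → "qqq"

Answer: "qqq"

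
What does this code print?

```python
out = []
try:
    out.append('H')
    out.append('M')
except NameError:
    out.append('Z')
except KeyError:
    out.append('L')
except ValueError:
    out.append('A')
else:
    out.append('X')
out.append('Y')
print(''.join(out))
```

Execution trace: 'H' (try body) → 'M' (try body, no exception) → 'X' (else) → 'Y' (after the try/except). Output: HMXY

Answer: HMXY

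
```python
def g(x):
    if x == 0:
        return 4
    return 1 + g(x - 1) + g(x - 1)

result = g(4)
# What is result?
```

g(x) = 1 + 2·g(x-1), g(0)=4. Closed form: (4+1)·2^4 - 1 = 79.

Answer: 79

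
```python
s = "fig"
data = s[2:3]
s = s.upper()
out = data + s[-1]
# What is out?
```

Trace:
`s = "fig"` → s = 'fig'
`data = s[2:3]` → data = 'g'
`s = s.upper()` → s = 'FIG'
`out = data + s[-1]` → out = 'gG'
So out = 'gG'

Answer: 'gG'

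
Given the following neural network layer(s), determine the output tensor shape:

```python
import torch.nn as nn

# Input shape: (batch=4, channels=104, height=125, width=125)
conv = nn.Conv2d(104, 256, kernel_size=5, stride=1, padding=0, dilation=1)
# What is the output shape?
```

Input: (4, 104, 125, 125) -> Output: (4, 256, 121, 121)

Answer: (4, 256, 121, 121)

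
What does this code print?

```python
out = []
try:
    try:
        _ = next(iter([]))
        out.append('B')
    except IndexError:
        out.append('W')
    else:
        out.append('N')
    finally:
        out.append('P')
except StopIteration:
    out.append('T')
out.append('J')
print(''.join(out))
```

Execution trace: 'P' (finally) → 'T' (outer except StopIteration) → 'J' (after the try/except). Output: PTJ

Answer: PTJ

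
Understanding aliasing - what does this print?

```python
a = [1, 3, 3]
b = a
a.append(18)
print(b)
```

Key concept: basic list aliasing.
Step by step:
`a = [1, 3, 3]` → a = [1, 3, 3]
`b = a` → b = [1, 3, 3] (same object as a)
`a.append(18)` → a = [1, 3, 3, 18] (same object as b); b = [1, 3, 3, 18] (same object as a)
`print(b)` → prints [1, 3, 3, 18]

Answer: [1, 3, 3, 18]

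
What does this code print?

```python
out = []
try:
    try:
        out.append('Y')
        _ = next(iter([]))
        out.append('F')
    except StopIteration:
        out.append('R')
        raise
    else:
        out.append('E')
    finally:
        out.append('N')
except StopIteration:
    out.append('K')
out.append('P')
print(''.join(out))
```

Execution trace: 'Y' (inner try body) → 'R' (inner except StopIteration) → 'N' (inner finally) → 'K' (outer except StopIteration) → 'P' (after the try/except). Output: YRNKP

Answer: YRNKP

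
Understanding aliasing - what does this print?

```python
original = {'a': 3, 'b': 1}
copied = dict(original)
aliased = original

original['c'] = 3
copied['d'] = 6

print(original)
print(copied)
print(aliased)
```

Key concept: dict() creates copy, assignment creates alias.
Step by step:
`original = {'a': 3, 'b': 1}` → original = {'a': 3, 'b': 1}
`copied = dict(original)` → copied = {'a': 3, 'b': 1}
`aliased = original` → aliased = {'a': 3, 'b': 1} (same object as original)
`original['c'] = 3` → original = {'a': 3, 'b': 1, 'c': 3} (same object as aliased); aliased = {'a': 3, 'b': 1, 'c': 3} (same object as original)
`copied['d'] = 6` → copied = {'a': 3, 'b': 1, 'd': 6}
`print(original)` → prints {'a': 3, 'b': 1, 'c': 3}
`print(copied)` → prints {'a': 3, 'b': 1, 'd': 6}
`print(aliased)` → prints {'a': 3, 'b': 1, 'c': 3}

Answer:
{'a': 3, 'b': 1, 'c': 3}
{'a': 3, 'b': 1, 'd': 6}
{'a': 3, 'b': 1, 'c': 3}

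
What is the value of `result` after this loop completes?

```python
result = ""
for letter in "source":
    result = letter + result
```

Reverse 'source'
`result` takes the values: "" → "s" → "os" → "uos" → "ruos" → "cruos" → "ecruos"

Answer: "ecruos"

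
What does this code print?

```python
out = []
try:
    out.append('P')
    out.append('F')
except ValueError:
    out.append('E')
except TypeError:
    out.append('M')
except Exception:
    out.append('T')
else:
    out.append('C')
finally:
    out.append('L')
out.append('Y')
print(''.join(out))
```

Execution trace: 'P' (try body) → 'F' (try body, no exception) → 'C' (else) → 'L' (finally) → 'Y' (after the try/except). Output: PFCLY

Answer: PFCLY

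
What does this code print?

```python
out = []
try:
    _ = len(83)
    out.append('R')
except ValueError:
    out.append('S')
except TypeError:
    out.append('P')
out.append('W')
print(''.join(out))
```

Execution trace: 'P' (except TypeError) → 'W' (after the try/except). Output: PW

Answer: PW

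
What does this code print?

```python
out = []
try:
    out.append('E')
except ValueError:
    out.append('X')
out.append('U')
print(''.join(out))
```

Execution trace: 'E' (try body, no exception) → 'U' (after the try/except). Output: EU

Answer: EU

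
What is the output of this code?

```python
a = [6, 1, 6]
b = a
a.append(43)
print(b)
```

Key concept: basic list aliasing.
Step by step:
`a = [6, 1, 6]` → a = [6, 1, 6]
`b = a` → b = [6, 1, 6] (same object as a)
`a.append(43)` → a = [6, 1, 6, 43] (same object as b); b = [6, 1, 6, 43] (same object as a)
`print(b)` → prints [6, 1, 6, 43]

Answer: [6, 1, 6, 43]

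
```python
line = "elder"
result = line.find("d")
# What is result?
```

Trace:
`line = "elder"` → line = 'elder'
`result = line.find("d")` → result = 2
So result = 2

Answer: 2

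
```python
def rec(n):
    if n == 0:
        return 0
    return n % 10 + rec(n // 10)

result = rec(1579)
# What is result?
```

Sum of digits of 1579: 9 + 7 + 5 + 1 = 22

Answer: 22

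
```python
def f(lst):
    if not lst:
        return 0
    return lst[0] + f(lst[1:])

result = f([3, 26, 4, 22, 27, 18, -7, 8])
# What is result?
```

3 + 26 + 4 + 22 + 27 + 18 + (-7) + 8 + 0 = 101

Answer: 101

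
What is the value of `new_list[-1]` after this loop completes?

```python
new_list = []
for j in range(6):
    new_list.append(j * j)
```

Last element of squares 0 to 5
`new_list` takes the values: [] → [0] → [0, 1] → [0, 1, 4] → [0, 1, 4, 9] → [0, 1, 4, 9, 16] → [0, 1, 4, 9, 16, 25]
So `new_list[-1]` = 25

Answer: 25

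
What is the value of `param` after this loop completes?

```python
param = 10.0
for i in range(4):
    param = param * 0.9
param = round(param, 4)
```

Exponential decay: 10.0 * 0.9^4
`param` takes the values: 10.0 → 9.0 → 8.1 → 7.29 → 6.561

Answer: 6.561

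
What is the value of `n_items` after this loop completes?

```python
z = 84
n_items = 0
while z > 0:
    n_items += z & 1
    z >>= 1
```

Count set bits in 84 (binary: 0b1010100)
`n_items` takes the values: 0 → 1 → 2 → 3

Answer: 3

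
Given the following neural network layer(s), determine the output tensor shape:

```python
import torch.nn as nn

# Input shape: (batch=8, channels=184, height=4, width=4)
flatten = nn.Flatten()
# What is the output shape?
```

Input: (8, 184, 4, 4) -> Output: (8, 2944)

Answer: (8, 2944)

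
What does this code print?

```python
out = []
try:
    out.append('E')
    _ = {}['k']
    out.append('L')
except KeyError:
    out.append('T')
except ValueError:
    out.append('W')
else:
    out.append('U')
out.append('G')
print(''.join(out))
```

Execution trace: 'E' (try body) → 'T' (except KeyError) → 'G' (after the try/except). Output: ETG

Answer: ETG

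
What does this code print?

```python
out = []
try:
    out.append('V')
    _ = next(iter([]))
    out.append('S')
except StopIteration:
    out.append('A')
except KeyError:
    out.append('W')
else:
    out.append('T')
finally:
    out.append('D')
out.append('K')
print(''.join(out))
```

Execution trace: 'V' (try body) → 'A' (except StopIteration) → 'D' (finally) → 'K' (after the try/except). Output: VADK

Answer: VADK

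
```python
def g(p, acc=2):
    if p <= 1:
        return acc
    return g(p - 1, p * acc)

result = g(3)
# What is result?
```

Accumulator trace (n, acc): (3, 2) -> (2, 6) -> (1, 12) -> return 12

Answer: 12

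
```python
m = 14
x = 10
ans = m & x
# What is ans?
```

Trace:
`m = 14` → m = 14
`x = 10` → x = 10
`ans = m & x` → ans = 10
So ans = 10

Answer: 10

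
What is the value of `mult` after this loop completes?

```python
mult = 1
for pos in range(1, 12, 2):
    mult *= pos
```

Product of 1, 3, 5, ... up to 11
`mult` takes the values: 1 → 3 → 15 → 105 → 945 → 10395

Answer: 10395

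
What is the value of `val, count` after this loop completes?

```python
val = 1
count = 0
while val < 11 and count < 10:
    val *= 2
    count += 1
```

Double until >= 11 or 10 iterations
`val, count` takes the values: (1, 0) → (2, 0) → (2, 1) → (4, 1) → (4, 2) → (8, 2) → (8, 3) → (16, 3) → (16, 4)

Answer: 16, 4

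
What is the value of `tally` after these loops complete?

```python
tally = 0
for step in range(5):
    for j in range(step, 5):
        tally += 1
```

Upper triangle: 5 + 4 + ... + 1
`tally` takes the values: 0 → 1 → 2 → 3 → 4 → 5 → 6 → 7 → 8 → 9 → 10 → 11 → 12 → 13 → 14 → 15

Answer: 15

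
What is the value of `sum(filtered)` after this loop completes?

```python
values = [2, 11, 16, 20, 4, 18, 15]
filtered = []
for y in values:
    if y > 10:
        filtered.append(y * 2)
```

Sum of doubled values > 10
`filtered` takes the values: [] → [22] → [22, 32] → [22, 32, 40] → [22, 32, 40, 36] → [22, 32, 40, 36, 30]
So `sum(filtered)` = 160

Answer: 160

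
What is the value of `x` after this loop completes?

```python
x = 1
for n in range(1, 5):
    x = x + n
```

Start at 1, add 1 through 4
`x` takes the values: 1 → 2 → 4 → 7 → 11

Answer: 11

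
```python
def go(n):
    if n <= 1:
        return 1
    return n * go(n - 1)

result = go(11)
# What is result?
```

go(11) = 11 * 10 * 9 * 8 * 7 * 6 * 5 * 4 * 3 * 2 * 1 = 39916800

Answer: 39916800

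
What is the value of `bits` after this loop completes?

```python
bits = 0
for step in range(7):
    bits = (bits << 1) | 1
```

Build 7 consecutive 1-bits: 0b1111111
`bits` takes the values: 0 → 1 → 3 → 7 → 15 → 31 → 63 → 127

Answer: 127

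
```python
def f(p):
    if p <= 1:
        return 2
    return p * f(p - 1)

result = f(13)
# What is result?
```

f(13) = 13 * 12 * 11 * 10 * 9 * 8 * 7 * 6 * 5 * 4 * 3 * 2 * 2 = 12454041600

Answer: 12454041600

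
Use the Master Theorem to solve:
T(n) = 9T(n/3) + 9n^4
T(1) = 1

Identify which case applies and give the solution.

a=9, b=3, f(n)=9n^4. log_3(9) = 2. Since c=4 > 2 and the regularity condition holds (9(n/3)^4 = (9/3^4)n^4 with 9/3^4 < 1), Case 3 applies: T(n) = Θ(f(n)) = O(n^4).

Answer: O(n^4) - Case 3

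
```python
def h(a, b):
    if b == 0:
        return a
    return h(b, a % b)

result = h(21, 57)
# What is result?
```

h(21, 57) -> h(57, 21) -> h(21, 15) -> h(15, 6) -> h(6, 3) -> h(3, 0) -> 3

Answer: 3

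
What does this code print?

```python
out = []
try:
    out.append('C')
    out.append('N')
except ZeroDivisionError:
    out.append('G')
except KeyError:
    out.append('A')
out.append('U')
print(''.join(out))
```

Execution trace: 'C' (try body) → 'N' (try body, no exception) → 'U' (after the try/except). Output: CNU

Answer: CNU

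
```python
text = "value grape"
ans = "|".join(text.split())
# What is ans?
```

Trace:
`text = "value grape"` → text = 'value grape'
`ans = "|".join(text.split())` → ans = 'value|grape'
So ans = 'value|grape'

Answer: 'value|grape'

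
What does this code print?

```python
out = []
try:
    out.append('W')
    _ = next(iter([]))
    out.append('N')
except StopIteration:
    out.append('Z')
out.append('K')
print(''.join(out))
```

Execution trace: 'W' (try body) → 'Z' (except StopIteration) → 'K' (after the try/except). Output: WZK

Answer: WZK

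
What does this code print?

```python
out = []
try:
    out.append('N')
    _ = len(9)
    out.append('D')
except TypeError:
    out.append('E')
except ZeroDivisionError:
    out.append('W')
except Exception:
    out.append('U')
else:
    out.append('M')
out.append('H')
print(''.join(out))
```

Execution trace: 'N' (try body) → 'E' (except TypeError) → 'H' (after the try/except). Output: NEH

Answer: NEH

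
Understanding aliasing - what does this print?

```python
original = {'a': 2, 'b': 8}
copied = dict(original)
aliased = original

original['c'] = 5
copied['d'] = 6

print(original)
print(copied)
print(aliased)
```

Key concept: dict() creates copy, assignment creates alias.
Step by step:
`original = {'a': 2, 'b': 8}` → original = {'a': 2, 'b': 8}
`copied = dict(original)` → copied = {'a': 2, 'b': 8}
`aliased = original` → aliased = {'a': 2, 'b': 8} (same object as original)
`original['c'] = 5` → original = {'a': 2, 'b': 8, 'c': 5} (same object as aliased); aliased = {'a': 2, 'b': 8, 'c': 5} (same object as original)
`copied['d'] = 6` → copied = {'a': 2, 'b': 8, 'd': 6}
`print(original)` → prints {'a': 2, 'b': 8, 'c': 5}
`print(copied)` → prints {'a': 2, 'b': 8, 'd': 6}
`print(aliased)` → prints {'a': 2, 'b': 8, 'c': 5}

Answer:
{'a': 2, 'b': 8, 'c': 5}
{'a': 2, 'b': 8, 'd': 6}
{'a': 2, 'b': 8, 'c': 5}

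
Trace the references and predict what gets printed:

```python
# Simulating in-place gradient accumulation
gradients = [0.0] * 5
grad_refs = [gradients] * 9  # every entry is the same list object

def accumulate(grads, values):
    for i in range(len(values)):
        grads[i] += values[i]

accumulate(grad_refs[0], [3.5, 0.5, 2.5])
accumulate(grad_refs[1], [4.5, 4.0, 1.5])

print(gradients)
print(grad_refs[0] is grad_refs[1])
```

Key concept: gradient accumulation aliasing.
Step by step:
`gradients = [0.0] * 5` → gradients = [0.0, 0.0, 0.0, 0.0, 0.0]
`grad_refs = [gradients] * 9` → grad_refs = [[0.0, 0.0, 0.0, 0.0, 0.0], [0.0, 0.0, 0.0, 0.0, 0.0], [0.0, 0.0, 0.0, 0.0, 0.0], [0.0, 0.0, 0.0, 0.0, 0.0], [0.0, 0.0, 0.0, 0.0, 0.0], [0.0, 0.0, 0.0, 0.0, 0.0], [0.0, 0.0, 0.0, 0.0, 0.0], [0.0, 0.0, 0.0, 0.0, 0.0], [0.0, 0.0, 0.0, 0.0, 0.0]]
`accumulate(grad_refs[0], [3.5, 0.5, 2.5])` → gradients = [3.5, 0.5, 2.5, 0.0, 0.0]; grad_refs = [[3.5, 0.5, 2.5, 0.0, 0.0], [3.5, 0.5, 2.5, 0.0, 0.0], [3.5, 0.5, 2.5, 0.0, 0.0], [3.5, 0.5, 2.5, 0.0, 0.0], [3.5, 0.5, 2.5, 0.0, 0.0], [3.5, 0.5, 2.5, 0.0, 0.0], [3.5, 0.5, 2.5, 0.0, 0.0], [3.5, 0.5, 2.5, 0.0, 0.0], [3.5, 0.5, 2.5, 0.0, 0.0]]
`accumulate(grad_refs[1], [4.5, 4.0, 1.5])` → gradients = [8.0, 4.5, 4.0, 0.0, 0.0]; grad_refs = [[8.0, 4.5, 4.0, 0.0, 0.0], [8.0, 4.5, 4.0, 0.0, 0.0], [8.0, 4.5, 4.0, 0.0, 0.0], [8.0, 4.5, 4.0, 0.0, 0.0], [8.0, 4.5, 4.0, 0.0, 0.0], [8.0, 4.5, 4.0, 0.0, 0.0], [8.0, 4.5, 4.0, 0.0, 0.0], [8.0, 4.5, 4.0, 0.0, 0.0], [8.0, 4.5, 4.0, 0.0, 0.0]]
`print(gradients)` → prints [8.0, 4.5, 4.0, 0.0, 0.0]
`print(grad_refs[0] is grad_refs[1])` → prints True

Answer:
[8.0, 4.5, 4.0, 0.0, 0.0]
True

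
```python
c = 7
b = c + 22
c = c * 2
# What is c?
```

Trace:
`c = 7` → c = 7
`b = c + 22` → b = 29
`c = c * 2` → c = 14
So c = 14

Answer: 14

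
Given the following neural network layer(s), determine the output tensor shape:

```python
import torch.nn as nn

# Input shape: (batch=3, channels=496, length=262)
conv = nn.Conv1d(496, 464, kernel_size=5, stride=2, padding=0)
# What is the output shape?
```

Input: (3, 496, 262) -> Output: (3, 464, 129)

Answer: (3, 464, 129)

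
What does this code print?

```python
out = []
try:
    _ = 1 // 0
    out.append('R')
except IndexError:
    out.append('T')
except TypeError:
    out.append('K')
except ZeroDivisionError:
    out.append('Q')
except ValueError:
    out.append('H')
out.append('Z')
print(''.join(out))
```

Execution trace: 'Q' (except ZeroDivisionError) → 'Z' (after the try/except). Output: QZ

Answer: QZ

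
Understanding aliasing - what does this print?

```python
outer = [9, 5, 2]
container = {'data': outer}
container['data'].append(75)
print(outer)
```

Key concept: dict holds reference to list.
Step by step:
`outer = [9, 5, 2]` → outer = [9, 5, 2]
`container = {'data': outer}` → container = {'data': [9, 5, 2]}
`container['data'].append(75)` → outer = [9, 5, 2, 75]; container = {'data': [9, 5, 2, 75]}
`print(outer)` → prints [9, 5, 2, 75]

Answer: [9, 5, 2, 75]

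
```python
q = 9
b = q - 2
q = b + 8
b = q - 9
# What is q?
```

Trace:
`q = 9` → q = 9
`b = q - 2` → b = 7
`q = b + 8` → q = 15
`b = q - 9` → b = 6
So q = 15

Answer: 15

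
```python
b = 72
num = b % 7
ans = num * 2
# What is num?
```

Trace:
`b = 72` → b = 72
`num = b % 7` → num = 2
`ans = num * 2` → ans = 4
So num = 2

Answer: 2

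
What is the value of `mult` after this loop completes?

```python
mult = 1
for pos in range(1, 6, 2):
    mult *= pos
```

Product of 1, 3, 5, ... up to 5
`mult` takes the values: 1 → 3 → 15

Answer: 15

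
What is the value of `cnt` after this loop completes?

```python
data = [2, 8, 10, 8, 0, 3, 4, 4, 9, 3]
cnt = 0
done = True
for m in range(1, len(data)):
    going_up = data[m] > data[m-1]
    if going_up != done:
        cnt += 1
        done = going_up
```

Count direction changes in [2, 8, 10, 8, 0, 3, 4, 4, 9, 3]
`cnt` takes the values: 0 → 1 → 2 → 3 → 4 → 5

Answer: 5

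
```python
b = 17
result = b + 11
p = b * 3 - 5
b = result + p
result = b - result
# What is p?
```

Trace:
`b = 17` → b = 17
`result = b + 11` → result = 28
`p = b * 3 - 5` → p = 46
`b = result + p` → b = 74
`result = b - result` → result = 46
So p = 46

Answer: 46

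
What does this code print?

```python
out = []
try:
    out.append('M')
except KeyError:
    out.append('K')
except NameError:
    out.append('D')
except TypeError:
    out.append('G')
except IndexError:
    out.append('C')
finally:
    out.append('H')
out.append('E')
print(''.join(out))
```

Execution trace: 'M' (try body, no exception) → 'H' (finally) → 'E' (after the try/except). Output: MHE

Answer: MHE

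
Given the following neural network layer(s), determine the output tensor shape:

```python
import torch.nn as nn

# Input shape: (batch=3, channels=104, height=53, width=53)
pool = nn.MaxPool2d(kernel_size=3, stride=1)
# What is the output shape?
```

Input: (3, 104, 53, 53) -> Output: (3, 104, 51, 51)

Answer: (3, 104, 51, 51)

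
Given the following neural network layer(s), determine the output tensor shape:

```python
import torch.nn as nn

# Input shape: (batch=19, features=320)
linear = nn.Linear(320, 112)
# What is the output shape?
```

Input: (19, 320) -> Output: (19, 112)

Answer: (19, 112)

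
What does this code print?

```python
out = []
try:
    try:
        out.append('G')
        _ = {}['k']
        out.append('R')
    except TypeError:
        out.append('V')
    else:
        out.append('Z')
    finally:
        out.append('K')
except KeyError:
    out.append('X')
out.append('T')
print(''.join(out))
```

Execution trace: 'G' (try body) → 'K' (finally) → 'X' (outer except KeyError) → 'T' (after the try/except). Output: GKXT

Answer: GKXT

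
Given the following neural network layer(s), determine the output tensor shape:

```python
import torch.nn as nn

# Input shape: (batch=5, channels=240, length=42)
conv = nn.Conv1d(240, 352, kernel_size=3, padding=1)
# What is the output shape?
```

Input: (5, 240, 42) -> Output: (5, 352, 42)

Answer: (5, 352, 42)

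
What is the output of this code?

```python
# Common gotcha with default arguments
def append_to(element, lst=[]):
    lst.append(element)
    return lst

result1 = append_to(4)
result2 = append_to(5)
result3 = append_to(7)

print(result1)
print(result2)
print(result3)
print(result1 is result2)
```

Key concept: mutable default argument gotcha.
Step by step:
`result1 = append_to(4)` → result1 = [4]
`result2 = append_to(5)` → result1 = [4, 5] (same object as result2); result2 = [4, 5] (same object as result1)
`result3 = append_to(7)` → result1 = [4, 5, 7] (same object as result2, result3); result2 = [4, 5, 7] (same object as result1, result3); result3 = [4, 5, 7] (same object as result1, result2)
`print(result1)` → prints [4, 5, 7]
`print(result2)` → prints [4, 5, 7]
`print(result3)` → prints [4, 5, 7]
`print(result1 is result2)` → prints True

Answer:
[4, 5, 7]
[4, 5, 7]
[4, 5, 7]
True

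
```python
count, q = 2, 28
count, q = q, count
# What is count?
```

Trace:
`count, q = 2, 28` → count = 2; q = 28
`count, q = q, count` → count = 28; q = 2
So count = 28

Answer: 28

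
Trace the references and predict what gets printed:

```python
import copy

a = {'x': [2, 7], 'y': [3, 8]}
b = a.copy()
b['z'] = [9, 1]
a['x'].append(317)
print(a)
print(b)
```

Key concept: shallow copy of dict with mutable values.
Step by step:
`a = {'x': [2, 7], 'y': [3, 8]}` → a = {'x': [2, 7], 'y': [3, 8]}
`b = a.copy()` → b = {'x': [2, 7], 'y': [3, 8]}
`b['z'] = [9, 1]` → b = {'x': [2, 7], 'y': [3, 8], 'z': [9, 1]}
`a['x'].append(317)` → a = {'x': [2, 7, 317], 'y': [3, 8]}; b = {'x': [2, 7, 317], 'y': [3, 8], 'z': [9, 1]}
`print(a)` → prints {'x': [2, 7, 317], 'y': [3, 8]}
`print(b)` → prints {'x': [2, 7, 317], 'y': [3, 8], 'z': [9, 1]}

Answer:
{'x': [2, 7, 317], 'y': [3, 8]}
{'x': [2, 7, 317], 'y': [3, 8], 'z': [9, 1]}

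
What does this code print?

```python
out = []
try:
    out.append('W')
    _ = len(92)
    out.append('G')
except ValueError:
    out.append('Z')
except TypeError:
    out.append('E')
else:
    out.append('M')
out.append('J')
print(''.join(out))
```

Execution trace: 'W' (try body) → 'E' (except TypeError) → 'J' (after the try/except). Output: WEJ

Answer: WEJ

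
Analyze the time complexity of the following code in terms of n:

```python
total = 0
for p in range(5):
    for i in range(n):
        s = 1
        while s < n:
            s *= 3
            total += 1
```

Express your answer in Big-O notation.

Each loop level contributes: 1 × n × log n. Multiplying the contributions gives O(n log n).

Answer: O(n log n)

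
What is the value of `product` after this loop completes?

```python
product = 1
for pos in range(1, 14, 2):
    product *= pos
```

Product of 1, 3, 5, ... up to 13
`product` takes the values: 1 → 3 → 15 → 105 → 945 → 10395 → 135135

Answer: 135135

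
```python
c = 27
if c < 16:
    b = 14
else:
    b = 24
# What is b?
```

Trace:
`c = 27` → c = 27
`if c < 16: ...` → c < 16 is False, take else branch → b = 24
So b = 24

Answer: 24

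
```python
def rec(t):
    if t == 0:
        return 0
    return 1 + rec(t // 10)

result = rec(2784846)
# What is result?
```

Count of digits of 2784846: 7

Answer: 7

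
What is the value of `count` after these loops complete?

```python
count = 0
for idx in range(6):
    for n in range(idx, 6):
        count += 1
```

Upper triangle: 6 + 5 + ... + 1
`count` takes the values: 0 → 1 → 2 → 3 → 4 → 5 → 6 → 7 → 8 → 9 → 10 → 11 → 12 → 13 → 14 → 15 → 16 → 17 → 18 → 19 → 20 → 21

Answer: 21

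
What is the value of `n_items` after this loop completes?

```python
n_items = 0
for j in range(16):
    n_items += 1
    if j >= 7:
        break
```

Loop breaks when j reaches 7, n_items is 8
`n_items` takes the values: 0 → 1 → 2 → 3 → 4 → 5 → 6 → 7 → 8

Answer: 8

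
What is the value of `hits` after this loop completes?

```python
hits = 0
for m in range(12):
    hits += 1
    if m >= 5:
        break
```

Loop breaks when m reaches 5, hits is 6
`hits` takes the values: 0 → 1 → 2 → 3 → 4 → 5 → 6

Answer: 6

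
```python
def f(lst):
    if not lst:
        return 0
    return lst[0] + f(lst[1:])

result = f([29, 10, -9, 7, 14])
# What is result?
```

29 + 10 + (-9) + 7 + 14 + 0 = 51

Answer: 51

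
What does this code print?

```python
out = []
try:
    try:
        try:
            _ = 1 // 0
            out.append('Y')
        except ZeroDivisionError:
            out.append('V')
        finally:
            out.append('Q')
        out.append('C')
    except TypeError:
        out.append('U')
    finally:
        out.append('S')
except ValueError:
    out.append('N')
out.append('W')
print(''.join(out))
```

Execution trace: 'V' (inner except ZeroDivisionError) → 'Q' (inner finally) → 'C' (try body, no exception) → 'S' (finally) → 'W' (after the try/except). Output: VQCSW

Answer: VQCSW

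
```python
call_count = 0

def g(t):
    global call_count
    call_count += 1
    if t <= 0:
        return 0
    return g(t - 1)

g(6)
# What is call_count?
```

Linear recursion stepping by 1: 7 calls from t=6 down to ≤0.

Answer: 7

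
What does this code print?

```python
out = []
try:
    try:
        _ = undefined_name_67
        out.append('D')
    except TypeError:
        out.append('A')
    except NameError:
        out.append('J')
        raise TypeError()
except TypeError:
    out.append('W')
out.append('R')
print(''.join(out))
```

Execution trace: 'J' (inner except NameError) → 'W' (outer except TypeError) → 'R' (after the try/except). Output: JWR

Answer: JWR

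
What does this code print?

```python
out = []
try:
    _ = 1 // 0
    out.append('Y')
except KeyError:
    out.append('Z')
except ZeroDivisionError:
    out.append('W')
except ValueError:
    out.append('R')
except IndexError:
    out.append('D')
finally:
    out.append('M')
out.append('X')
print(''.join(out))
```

Execution trace: 'W' (except ZeroDivisionError) → 'M' (finally) → 'X' (after the try/except). Output: WMX

Answer: WMX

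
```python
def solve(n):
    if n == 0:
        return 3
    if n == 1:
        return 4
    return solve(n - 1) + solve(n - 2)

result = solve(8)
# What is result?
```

Build up from base cases: solve(0)=3, solve(1)=4, solve(2)=7, solve(3)=11, solve(4)=18, solve(5)=29, solve(6)=47, ..., solve(8)=123

Answer: 123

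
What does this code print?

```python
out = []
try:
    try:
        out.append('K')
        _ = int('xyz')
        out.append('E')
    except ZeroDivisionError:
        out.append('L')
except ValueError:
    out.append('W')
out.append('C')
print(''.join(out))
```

Execution trace: 'K' (try body) → 'W' (outer except ValueError) → 'C' (after the try/except). Output: KWC

Answer: KWC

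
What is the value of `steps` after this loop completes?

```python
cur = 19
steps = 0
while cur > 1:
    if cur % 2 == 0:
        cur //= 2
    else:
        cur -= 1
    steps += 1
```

Steps to reduce 19 to 1
`steps` takes the values: 0 → 1 → 2 → 3 → 4 → 5 → 6

Answer: 6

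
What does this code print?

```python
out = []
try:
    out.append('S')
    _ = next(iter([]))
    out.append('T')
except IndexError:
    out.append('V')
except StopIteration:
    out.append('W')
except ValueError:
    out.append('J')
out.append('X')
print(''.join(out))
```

Execution trace: 'S' (try body) → 'W' (except StopIteration) → 'X' (after the try/except). Output: SWX

Answer: SWX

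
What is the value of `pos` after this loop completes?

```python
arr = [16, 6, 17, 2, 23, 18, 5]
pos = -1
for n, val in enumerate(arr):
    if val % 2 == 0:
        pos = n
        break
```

First even number index in [16, 6, 17, 2, 23, 18, 5]
`pos` takes the values: -1 → 0

Answer: 0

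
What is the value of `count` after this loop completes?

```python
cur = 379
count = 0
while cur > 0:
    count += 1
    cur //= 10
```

Count digits by repeated division by 10
`count` takes the values: 0 → 1 → 2 → 3

Answer: 3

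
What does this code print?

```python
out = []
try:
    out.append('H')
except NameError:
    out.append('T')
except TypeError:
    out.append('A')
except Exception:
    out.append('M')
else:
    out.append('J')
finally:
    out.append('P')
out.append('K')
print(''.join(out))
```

Execution trace: 'H' (try body, no exception) → 'J' (else) → 'P' (finally) → 'K' (after the try/except). Output: HJPK

Answer: HJPK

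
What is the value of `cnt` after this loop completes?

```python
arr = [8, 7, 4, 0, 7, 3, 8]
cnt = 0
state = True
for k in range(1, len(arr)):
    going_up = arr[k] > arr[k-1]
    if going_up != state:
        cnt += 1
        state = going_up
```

Count direction changes in [8, 7, 4, 0, 7, 3, 8]
`cnt` takes the values: 0 → 1 → 2 → 3 → 4

Answer: 4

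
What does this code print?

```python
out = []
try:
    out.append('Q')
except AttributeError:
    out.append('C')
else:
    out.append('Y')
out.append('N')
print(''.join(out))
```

Execution trace: 'Q' (try body, no exception) → 'Y' (else) → 'N' (after the try/except). Output: QYN

Answer: QYN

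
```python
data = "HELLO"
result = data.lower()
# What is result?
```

Trace:
`data = "HELLO"` → data = 'HELLO'
`result = data.lower()` → result = 'hello'
So result = 'hello'

Answer: 'hello'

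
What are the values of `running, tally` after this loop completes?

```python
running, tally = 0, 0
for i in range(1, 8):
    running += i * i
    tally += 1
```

Sum of squares and count
`running, tally` takes the values: (0, 0) → (1, 0) → (1, 1) → (5, 1) → (5, 2) → (14, 2) → (14, 3) → (30, 3) → (30, 4) → (55, 4) → (55, 5) → (91, 5) → (91, 6) → (140, 6) → (140, 7)

Answer: 140, 7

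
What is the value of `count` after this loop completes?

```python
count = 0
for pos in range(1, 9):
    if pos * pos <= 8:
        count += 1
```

Count numbers where pos² ≤ 8
`count` takes the values: 0 → 1 → 2

Answer: 2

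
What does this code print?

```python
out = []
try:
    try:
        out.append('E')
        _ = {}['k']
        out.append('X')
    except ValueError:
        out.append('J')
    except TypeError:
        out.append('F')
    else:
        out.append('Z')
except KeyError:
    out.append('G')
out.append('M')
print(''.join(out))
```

Execution trace: 'E' (try body) → 'G' (outer except KeyError) → 'M' (after the try/except). Output: EGM

Answer: EGM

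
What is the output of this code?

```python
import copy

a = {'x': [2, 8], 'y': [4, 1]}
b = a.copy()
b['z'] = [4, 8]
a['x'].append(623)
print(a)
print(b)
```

Key concept: shallow copy of dict with mutable values.
Step by step:
`a = {'x': [2, 8], 'y': [4, 1]}` → a = {'x': [2, 8], 'y': [4, 1]}
`b = a.copy()` → b = {'x': [2, 8], 'y': [4, 1]}
`b['z'] = [4, 8]` → b = {'x': [2, 8], 'y': [4, 1], 'z': [4, 8]}
`a['x'].append(623)` → a = {'x': [2, 8, 623], 'y': [4, 1]}; b = {'x': [2, 8, 623], 'y': [4, 1], 'z': [4, 8]}
`print(a)` → prints {'x': [2, 8, 623], 'y': [4, 1]}
`print(b)` → prints {'x': [2, 8, 623], 'y': [4, 1], 'z': [4, 8]}

Answer:
{'x': [2, 8, 623], 'y': [4, 1]}
{'x': [2, 8, 623], 'y': [4, 1], 'z': [4, 8]}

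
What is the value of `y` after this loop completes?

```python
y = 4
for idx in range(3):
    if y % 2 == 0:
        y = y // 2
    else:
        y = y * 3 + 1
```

Collatz-style transformation from 4
`y` takes the values: 4 → 2 → 1 → 4

Answer: 4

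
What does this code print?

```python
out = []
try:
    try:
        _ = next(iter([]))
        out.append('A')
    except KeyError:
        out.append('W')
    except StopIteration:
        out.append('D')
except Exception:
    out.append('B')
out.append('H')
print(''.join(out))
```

Execution trace: 'D' (inner except StopIteration) → 'H' (after the try/except). Output: DH

Answer: DH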